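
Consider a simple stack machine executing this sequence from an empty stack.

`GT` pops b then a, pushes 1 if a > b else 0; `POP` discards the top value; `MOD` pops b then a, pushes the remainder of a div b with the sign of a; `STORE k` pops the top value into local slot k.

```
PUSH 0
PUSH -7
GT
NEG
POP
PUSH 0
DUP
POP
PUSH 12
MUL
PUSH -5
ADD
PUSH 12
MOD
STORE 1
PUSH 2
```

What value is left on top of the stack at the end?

PUSH 0  → [0]
PUSH -7 → [0, -7]
GT      → [1]
NEG     → [-1]
POP     → []
PUSH 0  → [0]
DUP     → [0, 0]
POP     → [0]
PUSH 12 → [0, 12]
MUL     → [0]
PUSH -5 → [0, -5]
ADD     → [-5]
PUSH 12 → [-5, 12]
MOD     → [-5]
STORE 1 → []
PUSH 2  → [2]

2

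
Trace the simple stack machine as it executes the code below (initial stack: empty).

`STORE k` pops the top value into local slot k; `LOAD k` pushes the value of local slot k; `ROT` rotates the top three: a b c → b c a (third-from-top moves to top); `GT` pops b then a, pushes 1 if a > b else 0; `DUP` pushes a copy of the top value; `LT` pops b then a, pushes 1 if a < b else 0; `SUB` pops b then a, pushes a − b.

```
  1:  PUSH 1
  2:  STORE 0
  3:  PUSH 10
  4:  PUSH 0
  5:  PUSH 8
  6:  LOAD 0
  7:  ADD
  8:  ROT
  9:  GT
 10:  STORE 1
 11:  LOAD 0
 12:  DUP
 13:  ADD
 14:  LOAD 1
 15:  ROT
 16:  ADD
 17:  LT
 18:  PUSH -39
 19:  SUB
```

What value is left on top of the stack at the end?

39

PUSH 1   -> 1
STORE 0  -> (empty)
PUSH 10  -> 10
PUSH 0   -> 10 0
PUSH 8   -> 10 0 8
LOAD 0   -> 10 0 8 1
ADD      -> 10 0 9
ROT      -> 0 9 10
GT       -> 0 0
STORE 1  -> 0
LOAD 0   -> 0 1
DUP      -> 0 1 1
ADD      -> 0 2
LOAD 1   -> 0 2 0
ROT      -> 2 0 0
ADD      -> 2 0
LT       -> 0
PUSH -39 -> 0 -39
SUB      -> 39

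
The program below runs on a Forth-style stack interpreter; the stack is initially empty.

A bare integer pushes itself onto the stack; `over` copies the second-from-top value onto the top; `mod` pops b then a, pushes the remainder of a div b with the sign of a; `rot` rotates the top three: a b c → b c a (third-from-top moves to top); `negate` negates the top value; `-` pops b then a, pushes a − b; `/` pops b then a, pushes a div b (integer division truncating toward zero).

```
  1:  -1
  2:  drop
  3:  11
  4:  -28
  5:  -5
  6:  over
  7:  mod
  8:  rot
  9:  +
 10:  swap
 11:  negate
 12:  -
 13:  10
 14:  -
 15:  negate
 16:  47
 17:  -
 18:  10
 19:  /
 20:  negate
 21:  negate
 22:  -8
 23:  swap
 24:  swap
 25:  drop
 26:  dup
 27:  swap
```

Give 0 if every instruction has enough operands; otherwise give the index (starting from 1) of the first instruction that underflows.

-1      -1
drop    (empty)
11      11
-28     11 -28
-5      11 -28 -5
over    11 -28 -5 -28
mod     11 -28 -5
rot     -28 -5 11
+       -28 6
swap    6 -28
negate  6 28
-       -22
10      -22 10
-       -32
negate  32
47      32 47
-       -15
10      -15 10
/       -1
negate  1
negate  -1
-8      -1 -8
swap    -8 -1
swap    -1 -8
drop    -1
dup     -1 -1
swap    -1 -1

0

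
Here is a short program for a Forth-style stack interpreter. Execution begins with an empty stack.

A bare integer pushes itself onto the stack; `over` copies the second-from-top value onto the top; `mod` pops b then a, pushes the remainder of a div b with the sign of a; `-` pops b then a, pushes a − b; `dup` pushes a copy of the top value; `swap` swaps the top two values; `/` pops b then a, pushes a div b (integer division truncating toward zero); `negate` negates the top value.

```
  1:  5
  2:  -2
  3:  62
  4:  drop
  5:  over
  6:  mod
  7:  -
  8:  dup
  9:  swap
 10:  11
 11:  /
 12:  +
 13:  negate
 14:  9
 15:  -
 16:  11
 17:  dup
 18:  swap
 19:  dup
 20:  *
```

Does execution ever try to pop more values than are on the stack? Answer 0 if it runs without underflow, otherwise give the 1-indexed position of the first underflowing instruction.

0

5      → 5
-2     → 5 -2
62     → 5 -2 62
drop   → 5 -2
over   → 5 -2 5
mod    → 5 -2
-      → 7
dup    → 7 7
swap   → 7 7
11     → 7 7 11
/      → 7 0
+      → 7
negate → -7
9      → -7 9
-      → -16
11     → -16 11
dup    → -16 11 11
swap   → -16 11 11
dup    → -16 11 11 11
*      → -16 11 121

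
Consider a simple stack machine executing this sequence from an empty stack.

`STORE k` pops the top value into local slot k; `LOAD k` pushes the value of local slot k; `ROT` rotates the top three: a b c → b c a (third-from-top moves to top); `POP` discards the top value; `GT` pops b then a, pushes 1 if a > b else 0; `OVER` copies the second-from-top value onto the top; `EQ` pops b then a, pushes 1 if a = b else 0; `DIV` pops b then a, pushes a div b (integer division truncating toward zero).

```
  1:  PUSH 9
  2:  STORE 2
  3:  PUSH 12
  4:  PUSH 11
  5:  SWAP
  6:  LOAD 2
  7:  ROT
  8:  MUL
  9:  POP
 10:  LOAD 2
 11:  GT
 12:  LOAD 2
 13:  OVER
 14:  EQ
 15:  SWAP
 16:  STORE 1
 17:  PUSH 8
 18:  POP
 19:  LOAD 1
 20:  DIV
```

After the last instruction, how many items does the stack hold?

PUSH 9  -> 9
STORE 2 -> (empty)
PUSH 12 -> 12
PUSH 11 -> 12 11
SWAP    -> 11 12
LOAD 2  -> 11 12 9
ROT     -> 12 9 11
MUL     -> 12 99
POP     -> 12
LOAD 2  -> 12 9
GT      -> 1
LOAD 2  -> 1 9
OVER    -> 1 9 1
EQ      -> 1 0
SWAP    -> 0 1
STORE 1 -> 0
PUSH 8  -> 0 8
POP     -> 0
LOAD 1  -> 0 1
DIV     -> 0

1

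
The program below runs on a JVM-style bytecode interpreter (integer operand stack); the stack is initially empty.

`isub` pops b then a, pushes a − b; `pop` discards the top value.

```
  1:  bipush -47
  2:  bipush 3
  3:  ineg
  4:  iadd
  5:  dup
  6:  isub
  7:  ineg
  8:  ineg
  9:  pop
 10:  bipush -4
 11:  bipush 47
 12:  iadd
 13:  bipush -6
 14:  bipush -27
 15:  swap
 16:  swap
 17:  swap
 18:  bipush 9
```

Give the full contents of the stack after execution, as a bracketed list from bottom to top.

bipush -47  -47
bipush 3    -47 3
ineg        -47 -3
iadd        -50
dup         -50 -50
isub        0
ineg        0
ineg        0
pop         (empty)
bipush -4   -4
bipush 47   -4 47
iadd        43
bipush -6   43 -6
bipush -27  43 -6 -27
swap        43 -27 -6
swap        43 -6 -27
swap        43 -27 -6
bipush 9    43 -27 -6 9

[43, -27, -6, 9]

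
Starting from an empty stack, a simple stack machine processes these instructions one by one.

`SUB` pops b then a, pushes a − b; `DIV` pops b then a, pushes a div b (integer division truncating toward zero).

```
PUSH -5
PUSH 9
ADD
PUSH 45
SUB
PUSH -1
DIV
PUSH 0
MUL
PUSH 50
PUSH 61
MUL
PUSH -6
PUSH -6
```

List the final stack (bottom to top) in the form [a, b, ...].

[0, 3050, -6, -6]

PUSH -5 : -5
PUSH 9  : -5 9
ADD     : 4
PUSH 45 : 4 45
SUB     : -41
PUSH -1 : -41 -1
DIV     : 41
PUSH 0  : 41 0
MUL     : 0
PUSH 50 : 0 50
PUSH 61 : 0 50 61
MUL     : 0 3050
PUSH -6 : 0 3050 -6
PUSH -6 : 0 3050 -6 -6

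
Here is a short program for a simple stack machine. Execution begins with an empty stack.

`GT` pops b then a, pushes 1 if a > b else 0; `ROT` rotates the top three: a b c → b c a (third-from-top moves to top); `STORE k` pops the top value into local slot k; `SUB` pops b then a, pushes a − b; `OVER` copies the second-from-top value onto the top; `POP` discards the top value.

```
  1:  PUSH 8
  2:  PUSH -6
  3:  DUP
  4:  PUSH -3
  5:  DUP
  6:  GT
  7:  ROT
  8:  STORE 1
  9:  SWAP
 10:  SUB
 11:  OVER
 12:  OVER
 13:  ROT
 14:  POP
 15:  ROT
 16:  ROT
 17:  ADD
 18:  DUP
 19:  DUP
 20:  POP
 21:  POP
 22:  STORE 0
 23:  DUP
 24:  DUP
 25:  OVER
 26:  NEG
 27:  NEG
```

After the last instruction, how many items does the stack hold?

PUSH 8  -> 8
PUSH -6 -> 8 -6
DUP     -> 8 -6 -6
PUSH -3 -> 8 -6 -6 -3
DUP     -> 8 -6 -6 -3 -3
GT      -> 8 -6 -6 0
ROT     -> 8 -6 0 -6
STORE 1 -> 8 -6 0
SWAP    -> 8 0 -6
SUB     -> 8 6
OVER    -> 8 6 8
OVER    -> 8 6 8 6
ROT     -> 8 8 6 6
POP     -> 8 8 6
ROT     -> 8 6 8
ROT     -> 6 8 8
ADD     -> 6 16
DUP     -> 6 16 16
DUP     -> 6 16 16 16
POP     -> 6 16 16
POP     -> 6 16
STORE 0 -> 6
DUP     -> 6 6
DUP     -> 6 6 6
OVER    -> 6 6 6 6
NEG     -> 6 6 6 -6
NEG     -> 6 6 6 6

4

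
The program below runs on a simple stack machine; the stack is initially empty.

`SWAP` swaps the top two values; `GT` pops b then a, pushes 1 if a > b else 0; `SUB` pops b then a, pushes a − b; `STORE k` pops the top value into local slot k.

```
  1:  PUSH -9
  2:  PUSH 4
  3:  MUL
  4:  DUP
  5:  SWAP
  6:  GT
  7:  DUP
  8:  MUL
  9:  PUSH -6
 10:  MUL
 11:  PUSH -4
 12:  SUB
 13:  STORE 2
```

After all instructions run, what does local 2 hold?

PUSH -9 : -9
PUSH 4  : -9 4
MUL     : -36
DUP     : -36 -36
SWAP    : -36 -36
GT      : 0
DUP     : 0 0
MUL     : 0
PUSH -6 : 0 -6
MUL     : 0
PUSH -4 : 0 -4
SUB     : 4
STORE 2 : (empty)

4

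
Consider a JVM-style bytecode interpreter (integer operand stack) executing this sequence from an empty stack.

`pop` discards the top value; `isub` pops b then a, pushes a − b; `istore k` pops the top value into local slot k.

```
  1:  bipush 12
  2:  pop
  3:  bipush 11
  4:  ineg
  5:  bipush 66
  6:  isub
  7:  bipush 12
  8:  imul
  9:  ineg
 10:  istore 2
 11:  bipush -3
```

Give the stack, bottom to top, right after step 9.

bipush 12 → [12]
pop       → []
bipush 11 → [11]
ineg      → [-11]
bipush 66 → [-11, 66]
isub      → [-77]
bipush 12 → [-77, 12]
imul      → [-924]
ineg      → [924]

[924]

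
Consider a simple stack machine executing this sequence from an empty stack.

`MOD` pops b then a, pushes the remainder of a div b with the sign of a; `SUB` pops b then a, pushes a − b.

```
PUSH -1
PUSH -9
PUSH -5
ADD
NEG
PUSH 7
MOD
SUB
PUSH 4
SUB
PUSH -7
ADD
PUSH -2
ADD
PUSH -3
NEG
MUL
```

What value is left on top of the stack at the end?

PUSH -1  [-1]
PUSH -9  [-1, -9]
PUSH -5  [-1, -9, -5]
ADD      [-1, -14]
NEG      [-1, 14]
PUSH 7   [-1, 14, 7]
MOD      [-1, 0]
SUB      [-1]
PUSH 4   [-1, 4]
SUB      [-5]
PUSH -7  [-5, -7]
ADD      [-12]
PUSH -2  [-12, -2]
ADD      [-14]
PUSH -3  [-14, -3]
NEG      [-14, 3]
MUL      [-42]

-42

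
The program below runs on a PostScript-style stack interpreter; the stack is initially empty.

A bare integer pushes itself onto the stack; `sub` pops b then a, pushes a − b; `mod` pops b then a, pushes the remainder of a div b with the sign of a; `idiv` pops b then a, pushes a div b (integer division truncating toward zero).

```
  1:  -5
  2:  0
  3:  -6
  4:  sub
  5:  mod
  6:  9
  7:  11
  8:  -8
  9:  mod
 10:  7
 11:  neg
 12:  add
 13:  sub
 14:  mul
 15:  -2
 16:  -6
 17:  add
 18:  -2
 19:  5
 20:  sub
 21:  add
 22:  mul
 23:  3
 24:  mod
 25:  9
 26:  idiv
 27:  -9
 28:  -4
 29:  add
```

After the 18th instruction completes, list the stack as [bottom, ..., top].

[-65, -8, -2]

-5  -> [-5]
0   -> [-5, 0]
-6  -> [-5, 0, -6]
sub -> [-5, 6]
mod -> [-5]
9   -> [-5, 9]
11  -> [-5, 9, 11]
-8  -> [-5, 9, 11, -8]
mod -> [-5, 9, 3]
7   -> [-5, 9, 3, 7]
neg -> [-5, 9, 3, -7]
add -> [-5, 9, -4]
sub -> [-5, 13]
mul -> [-65]
-2  -> [-65, -2]
-6  -> [-65, -2, -6]
add -> [-65, -8]
-2  -> [-65, -8, -2]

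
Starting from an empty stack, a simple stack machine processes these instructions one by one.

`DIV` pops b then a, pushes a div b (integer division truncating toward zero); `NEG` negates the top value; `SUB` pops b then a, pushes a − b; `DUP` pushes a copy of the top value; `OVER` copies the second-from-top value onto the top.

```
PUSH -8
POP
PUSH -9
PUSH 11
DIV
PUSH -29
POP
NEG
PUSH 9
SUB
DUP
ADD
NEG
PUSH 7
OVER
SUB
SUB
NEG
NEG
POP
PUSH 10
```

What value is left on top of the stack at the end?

PUSH -8  → [-8]
POP      → []
PUSH -9  → [-9]
PUSH 11  → [-9, 11]
DIV      → [0]
PUSH -29 → [0, -29]
POP      → [0]
NEG      → [0]
PUSH 9   → [0, 9]
SUB      → [-9]
DUP      → [-9, -9]
ADD      → [-18]
NEG      → [18]
PUSH 7   → [18, 7]
OVER     → [18, 7, 18]
SUB      → [18, -11]
SUB      → [29]
NEG      → [-29]
NEG      → [29]
POP      → []
PUSH 10  → [10]

10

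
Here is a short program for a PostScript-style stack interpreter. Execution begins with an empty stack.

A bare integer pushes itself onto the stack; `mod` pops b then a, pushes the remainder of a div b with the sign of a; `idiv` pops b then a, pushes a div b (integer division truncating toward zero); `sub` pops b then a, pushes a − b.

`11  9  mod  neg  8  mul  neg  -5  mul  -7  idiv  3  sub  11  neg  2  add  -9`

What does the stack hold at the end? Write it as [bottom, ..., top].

[8, -9, -9]

11   -> 11
9    -> 11 9
mod  -> 2
neg  -> -2
8    -> -2 8
mul  -> -16
neg  -> 16
-5   -> 16 -5
mul  -> -80
-7   -> -80 -7
idiv -> 11
3    -> 11 3
sub  -> 8
11   -> 8 11
neg  -> 8 -11
2    -> 8 -11 2
add  -> 8 -9
-9   -> 8 -9 -9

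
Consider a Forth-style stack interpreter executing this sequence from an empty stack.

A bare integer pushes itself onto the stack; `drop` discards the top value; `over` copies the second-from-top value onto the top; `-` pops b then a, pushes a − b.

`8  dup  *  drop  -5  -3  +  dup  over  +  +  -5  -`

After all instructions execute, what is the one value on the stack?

-19

8    → [8]
dup  → [8, 8]
*    → [64]
drop → []
-5   → [-5]
-3   → [-5, -3]
+    → [-8]
dup  → [-8, -8]
over → [-8, -8, -8]
+    → [-8, -16]
+    → [-24]
-5   → [-24, -5]
-    → [-19]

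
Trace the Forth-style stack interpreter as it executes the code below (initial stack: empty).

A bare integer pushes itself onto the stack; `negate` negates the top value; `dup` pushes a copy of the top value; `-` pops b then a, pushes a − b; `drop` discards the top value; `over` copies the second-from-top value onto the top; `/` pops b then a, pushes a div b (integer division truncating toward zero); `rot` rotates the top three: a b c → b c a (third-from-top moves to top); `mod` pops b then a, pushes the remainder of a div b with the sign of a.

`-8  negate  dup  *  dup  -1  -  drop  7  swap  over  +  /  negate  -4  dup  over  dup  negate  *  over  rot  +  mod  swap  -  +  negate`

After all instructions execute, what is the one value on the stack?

-8     : -8
negate : 8
dup    : 8 8
*      : 64
dup    : 64 64
-1     : 64 64 -1
-      : 64 65
drop   : 64
7      : 64 7
swap   : 7 64
over   : 7 64 7
+      : 7 71
/      : 0
negate : 0
-4     : 0 -4
dup    : 0 -4 -4
over   : 0 -4 -4 -4
dup    : 0 -4 -4 -4 -4
negate : 0 -4 -4 -4 4
*      : 0 -4 -4 -16
over   : 0 -4 -4 -16 -4
rot    : 0 -4 -16 -4 -4
+      : 0 -4 -16 -8
mod    : 0 -4 0
swap   : 0 0 -4
-      : 0 4
+      : 4
negate : -4

-4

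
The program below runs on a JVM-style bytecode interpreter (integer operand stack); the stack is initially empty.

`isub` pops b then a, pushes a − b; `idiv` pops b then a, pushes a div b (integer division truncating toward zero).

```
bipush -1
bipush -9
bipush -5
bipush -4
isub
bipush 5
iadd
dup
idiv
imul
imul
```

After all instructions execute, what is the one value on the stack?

bipush -1 → [-1]
bipush -9 → [-1, -9]
bipush -5 → [-1, -9, -5]
bipush -4 → [-1, -9, -5, -4]
isub      → [-1, -9, -1]
bipush 5  → [-1, -9, -1, 5]
iadd      → [-1, -9, 4]
dup       → [-1, -9, 4, 4]
idiv      → [-1, -9, 1]
imul      → [-1, -9]
imul      → [9]

9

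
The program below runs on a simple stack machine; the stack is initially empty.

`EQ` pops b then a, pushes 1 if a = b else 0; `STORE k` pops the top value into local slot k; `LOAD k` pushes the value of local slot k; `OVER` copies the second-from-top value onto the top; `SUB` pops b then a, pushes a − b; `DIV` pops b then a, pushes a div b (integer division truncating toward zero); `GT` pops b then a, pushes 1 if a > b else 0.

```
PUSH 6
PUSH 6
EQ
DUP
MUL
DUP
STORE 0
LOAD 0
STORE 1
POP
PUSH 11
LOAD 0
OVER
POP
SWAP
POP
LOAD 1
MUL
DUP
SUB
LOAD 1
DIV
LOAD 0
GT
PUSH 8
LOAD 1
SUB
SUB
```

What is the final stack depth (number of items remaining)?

PUSH 6  : 6
PUSH 6  : 6 6
EQ      : 1
DUP     : 1 1
MUL     : 1
DUP     : 1 1
STORE 0 : 1
LOAD 0  : 1 1
STORE 1 : 1
POP     : (empty)
PUSH 11 : 11
LOAD 0  : 11 1
OVER    : 11 1 11
POP     : 11 1
SWAP    : 1 11
POP     : 1
LOAD 1  : 1 1
MUL     : 1
DUP     : 1 1
SUB     : 0
LOAD 1  : 0 1
DIV     : 0
LOAD 0  : 0 1
GT      : 0
PUSH 8  : 0 8
LOAD 1  : 0 8 1
SUB     : 0 7
SUB     : -7

1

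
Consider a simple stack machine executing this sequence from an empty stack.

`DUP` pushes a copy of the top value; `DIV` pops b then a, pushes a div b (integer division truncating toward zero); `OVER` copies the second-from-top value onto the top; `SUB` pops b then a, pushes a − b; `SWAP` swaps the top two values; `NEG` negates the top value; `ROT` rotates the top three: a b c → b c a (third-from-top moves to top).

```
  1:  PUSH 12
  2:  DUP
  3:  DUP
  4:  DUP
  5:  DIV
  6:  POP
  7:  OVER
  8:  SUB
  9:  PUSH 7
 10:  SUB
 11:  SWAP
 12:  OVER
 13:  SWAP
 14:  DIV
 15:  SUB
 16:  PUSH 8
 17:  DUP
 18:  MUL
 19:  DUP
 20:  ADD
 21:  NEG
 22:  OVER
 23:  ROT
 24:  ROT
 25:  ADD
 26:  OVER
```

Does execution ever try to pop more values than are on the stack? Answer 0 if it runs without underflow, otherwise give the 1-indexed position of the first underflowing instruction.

0

PUSH 12 : [12]
DUP     : [12, 12]
DUP     : [12, 12, 12]
DUP     : [12, 12, 12, 12]
DIV     : [12, 12, 1]
POP     : [12, 12]
OVER    : [12, 12, 12]
SUB     : [12, 0]
PUSH 7  : [12, 0, 7]
SUB     : [12, -7]
SWAP    : [-7, 12]
OVER    : [-7, 12, -7]
SWAP    : [-7, -7, 12]
DIV     : [-7, 0]
SUB     : [-7]
PUSH 8  : [-7, 8]
DUP     : [-7, 8, 8]
MUL     : [-7, 64]
DUP     : [-7, 64, 64]
ADD     : [-7, 128]
NEG     : [-7, -128]
OVER    : [-7, -128, -7]
ROT     : [-128, -7, -7]
ROT     : [-7, -7, -128]
ADD     : [-7, -135]
OVER    : [-7, -135, -7]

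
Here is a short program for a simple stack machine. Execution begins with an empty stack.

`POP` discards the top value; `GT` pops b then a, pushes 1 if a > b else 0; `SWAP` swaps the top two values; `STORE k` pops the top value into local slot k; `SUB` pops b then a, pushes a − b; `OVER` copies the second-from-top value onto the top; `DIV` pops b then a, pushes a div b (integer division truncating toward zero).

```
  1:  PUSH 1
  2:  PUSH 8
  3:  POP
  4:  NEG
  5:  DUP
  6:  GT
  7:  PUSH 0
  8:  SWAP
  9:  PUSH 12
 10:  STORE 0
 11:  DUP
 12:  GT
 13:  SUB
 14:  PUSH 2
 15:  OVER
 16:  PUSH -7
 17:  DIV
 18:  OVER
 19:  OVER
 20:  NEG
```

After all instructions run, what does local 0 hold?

12

PUSH 1  → 1
PUSH 8  → 1 8
POP     → 1
NEG     → -1
DUP     → -1 -1
GT      → 0
PUSH 0  → 0 0
SWAP    → 0 0
PUSH 12 → 0 0 12
STORE 0 → 0 0
DUP     → 0 0 0
GT      → 0 0
SUB     → 0
PUSH 2  → 0 2
OVER    → 0 2 0
PUSH -7 → 0 2 0 -7
DIV     → 0 2 0
OVER    → 0 2 0 2
OVER    → 0 2 0 2 0
NEG     → 0 2 0 2 0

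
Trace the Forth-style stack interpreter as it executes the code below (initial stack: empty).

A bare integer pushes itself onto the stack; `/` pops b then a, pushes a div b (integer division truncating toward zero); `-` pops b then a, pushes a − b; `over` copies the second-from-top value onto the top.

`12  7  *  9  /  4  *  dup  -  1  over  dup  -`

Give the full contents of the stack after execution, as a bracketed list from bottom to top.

[0, 1, 0]

12   : [12]
7    : [12, 7]
*    : [84]
9    : [84, 9]
/    : [9]
4    : [9, 4]
*    : [36]
dup  : [36, 36]
-    : [0]
1    : [0, 1]
over : [0, 1, 0]
dup  : [0, 1, 0, 0]
-    : [0, 1, 0]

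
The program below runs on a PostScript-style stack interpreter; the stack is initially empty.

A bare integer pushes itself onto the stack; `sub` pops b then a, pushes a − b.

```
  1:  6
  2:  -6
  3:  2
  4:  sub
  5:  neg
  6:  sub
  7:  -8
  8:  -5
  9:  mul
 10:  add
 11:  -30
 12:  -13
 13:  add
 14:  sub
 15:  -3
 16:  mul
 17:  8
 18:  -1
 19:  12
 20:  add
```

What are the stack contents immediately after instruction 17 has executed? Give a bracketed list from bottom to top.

[-243, 8]

6   → [6]
-6  → [6, -6]
2   → [6, -6, 2]
sub → [6, -8]
neg → [6, 8]
sub → [-2]
-8  → [-2, -8]
-5  → [-2, -8, -5]
mul → [-2, 40]
add → [38]
-30 → [38, -30]
-13 → [38, -30, -13]
add → [38, -43]
sub → [81]
-3  → [81, -3]
mul → [-243]
8   → [-243, 8]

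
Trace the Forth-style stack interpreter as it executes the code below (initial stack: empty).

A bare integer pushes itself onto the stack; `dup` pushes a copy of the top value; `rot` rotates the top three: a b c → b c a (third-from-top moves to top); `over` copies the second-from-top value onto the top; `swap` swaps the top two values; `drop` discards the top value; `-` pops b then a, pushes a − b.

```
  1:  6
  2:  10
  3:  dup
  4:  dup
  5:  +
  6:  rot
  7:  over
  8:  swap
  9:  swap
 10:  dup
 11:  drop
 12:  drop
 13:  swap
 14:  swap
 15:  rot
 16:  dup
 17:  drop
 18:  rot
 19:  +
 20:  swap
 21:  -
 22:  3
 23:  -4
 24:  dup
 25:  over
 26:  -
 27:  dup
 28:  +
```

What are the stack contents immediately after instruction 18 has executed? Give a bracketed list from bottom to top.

[6, 10, 20]

6    -> [6]
10   -> [6, 10]
dup  -> [6, 10, 10]
dup  -> [6, 10, 10, 10]
+    -> [6, 10, 20]
rot  -> [10, 20, 6]
over -> [10, 20, 6, 20]
swap -> [10, 20, 20, 6]
swap -> [10, 20, 6, 20]
dup  -> [10, 20, 6, 20, 20]
drop -> [10, 20, 6, 20]
drop -> [10, 20, 6]
swap -> [10, 6, 20]
swap -> [10, 20, 6]
rot  -> [20, 6, 10]
dup  -> [20, 6, 10, 10]
drop -> [20, 6, 10]
rot  -> [6, 10, 20]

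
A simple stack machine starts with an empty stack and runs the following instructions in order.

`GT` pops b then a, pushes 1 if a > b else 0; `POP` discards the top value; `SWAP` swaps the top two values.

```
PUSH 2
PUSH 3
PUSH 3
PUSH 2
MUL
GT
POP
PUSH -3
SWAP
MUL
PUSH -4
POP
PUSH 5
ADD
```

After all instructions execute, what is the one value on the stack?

-1

PUSH 2  → 2
PUSH 3  → 2 3
PUSH 3  → 2 3 3
PUSH 2  → 2 3 3 2
MUL     → 2 3 6
GT      → 2 0
POP     → 2
PUSH -3 → 2 -3
SWAP    → -3 2
MUL     → -6
PUSH -4 → -6 -4
POP     → -6
PUSH 5  → -6 5
ADD     → -1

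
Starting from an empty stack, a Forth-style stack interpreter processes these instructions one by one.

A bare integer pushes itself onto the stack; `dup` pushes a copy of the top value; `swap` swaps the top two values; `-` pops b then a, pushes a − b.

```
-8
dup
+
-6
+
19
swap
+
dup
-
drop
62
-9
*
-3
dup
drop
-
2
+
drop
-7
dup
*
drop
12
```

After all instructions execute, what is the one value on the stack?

12

-8   : [-8]
dup  : [-8, -8]
+    : [-16]
-6   : [-16, -6]
+    : [-22]
19   : [-22, 19]
swap : [19, -22]
+    : [-3]
dup  : [-3, -3]
-    : [0]
drop : []
62   : [62]
-9   : [62, -9]
*    : [-558]
-3   : [-558, -3]
dup  : [-558, -3, -3]
drop : [-558, -3]
-    : [-555]
2    : [-555, 2]
+    : [-553]
drop : []
-7   : [-7]
dup  : [-7, -7]
*    : [49]
drop : []
12   : [12]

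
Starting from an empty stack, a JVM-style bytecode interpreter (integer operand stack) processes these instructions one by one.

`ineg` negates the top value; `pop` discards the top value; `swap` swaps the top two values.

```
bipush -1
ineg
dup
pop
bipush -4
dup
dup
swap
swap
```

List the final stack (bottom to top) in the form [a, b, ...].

bipush -1 -> -1
ineg      -> 1
dup       -> 1 1
pop       -> 1
bipush -4 -> 1 -4
dup       -> 1 -4 -4
dup       -> 1 -4 -4 -4
swap      -> 1 -4 -4 -4
swap      -> 1 -4 -4 -4

[1, -4, -4, -4]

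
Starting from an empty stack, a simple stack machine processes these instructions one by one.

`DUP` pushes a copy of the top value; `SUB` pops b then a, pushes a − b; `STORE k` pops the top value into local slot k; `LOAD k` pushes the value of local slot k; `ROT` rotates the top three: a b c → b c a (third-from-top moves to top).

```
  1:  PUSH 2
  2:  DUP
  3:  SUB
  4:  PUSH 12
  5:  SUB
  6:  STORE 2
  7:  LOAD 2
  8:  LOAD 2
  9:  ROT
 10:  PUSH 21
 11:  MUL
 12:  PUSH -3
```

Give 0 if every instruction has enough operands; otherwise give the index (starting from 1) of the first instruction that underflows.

9

PUSH 2  -> [2]
DUP     -> [2, 2]
SUB     -> [0]
PUSH 12 -> [0, 12]
SUB     -> [-12]
STORE 2 -> []
LOAD 2  -> [-12]
LOAD 2  -> [-12, -12]
ROT  — needs 3 operands, stack has 2 → underflow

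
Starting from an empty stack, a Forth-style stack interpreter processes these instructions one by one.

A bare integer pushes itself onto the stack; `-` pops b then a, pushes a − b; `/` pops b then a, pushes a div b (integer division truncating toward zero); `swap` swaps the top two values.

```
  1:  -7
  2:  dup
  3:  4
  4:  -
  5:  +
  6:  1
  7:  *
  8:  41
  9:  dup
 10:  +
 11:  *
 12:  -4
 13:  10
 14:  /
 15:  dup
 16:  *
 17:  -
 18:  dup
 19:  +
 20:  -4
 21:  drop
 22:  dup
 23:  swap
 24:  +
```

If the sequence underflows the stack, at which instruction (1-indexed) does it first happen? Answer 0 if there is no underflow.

-7   -> -7
dup  -> -7 -7
4    -> -7 -7 4
-    -> -7 -11
+    -> -18
1    -> -18 1
*    -> -18
41   -> -18 41
dup  -> -18 41 41
+    -> -18 82
*    -> -1476
-4   -> -1476 -4
10   -> -1476 -4 10
/    -> -1476 0
dup  -> -1476 0 0
*    -> -1476 0
-    -> -1476
dup  -> -1476 -1476
+    -> -2952
-4   -> -2952 -4
drop -> -2952
dup  -> -2952 -2952
swap -> -2952 -2952
+    -> -5904

0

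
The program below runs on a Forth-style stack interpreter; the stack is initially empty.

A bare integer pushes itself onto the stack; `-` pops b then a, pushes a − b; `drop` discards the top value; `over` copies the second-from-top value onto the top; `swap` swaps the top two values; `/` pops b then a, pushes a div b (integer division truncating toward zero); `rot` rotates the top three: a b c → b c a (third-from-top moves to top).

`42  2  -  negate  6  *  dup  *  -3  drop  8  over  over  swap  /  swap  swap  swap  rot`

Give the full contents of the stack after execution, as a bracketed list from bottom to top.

[0, 8, 57600]

42     → [42]
2      → [42, 2]
-      → [40]
negate → [-40]
6      → [-40, 6]
*      → [-240]
dup    → [-240, -240]
*      → [57600]
-3     → [57600, -3]
drop   → [57600]
8      → [57600, 8]
over   → [57600, 8, 57600]
over   → [57600, 8, 57600, 8]
swap   → [57600, 8, 8, 57600]
/      → [57600, 8, 0]
swap   → [57600, 0, 8]
swap   → [57600, 8, 0]
swap   → [57600, 0, 8]
rot    → [0, 8, 57600]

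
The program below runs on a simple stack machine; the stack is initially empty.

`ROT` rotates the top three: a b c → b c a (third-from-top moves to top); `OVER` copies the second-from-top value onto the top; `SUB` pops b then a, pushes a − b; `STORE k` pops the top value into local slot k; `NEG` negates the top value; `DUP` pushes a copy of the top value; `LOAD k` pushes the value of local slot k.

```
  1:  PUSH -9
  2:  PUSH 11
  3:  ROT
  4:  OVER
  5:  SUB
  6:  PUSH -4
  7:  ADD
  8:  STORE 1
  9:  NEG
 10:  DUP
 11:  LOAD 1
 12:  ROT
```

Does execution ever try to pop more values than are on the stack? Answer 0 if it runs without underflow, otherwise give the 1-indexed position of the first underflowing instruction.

3

PUSH -9  -9
PUSH 11  -9 11
ROT  — needs 3 operands, stack has 2 → underflow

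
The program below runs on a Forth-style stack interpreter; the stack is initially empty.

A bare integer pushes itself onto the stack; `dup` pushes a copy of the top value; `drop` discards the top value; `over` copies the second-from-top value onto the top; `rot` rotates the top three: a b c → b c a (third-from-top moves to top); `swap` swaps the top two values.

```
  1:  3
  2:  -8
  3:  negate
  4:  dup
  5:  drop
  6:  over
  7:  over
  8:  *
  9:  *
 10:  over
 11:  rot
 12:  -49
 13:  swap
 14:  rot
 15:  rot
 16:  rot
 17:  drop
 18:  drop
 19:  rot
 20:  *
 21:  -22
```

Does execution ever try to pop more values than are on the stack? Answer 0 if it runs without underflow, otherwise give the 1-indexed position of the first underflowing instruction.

3      : 3
-8     : 3 -8
negate : 3 8
dup    : 3 8 8
drop   : 3 8
over   : 3 8 3
over   : 3 8 3 8
*      : 3 8 24
*      : 3 192
over   : 3 192 3
rot    : 192 3 3
-49    : 192 3 3 -49
swap   : 192 3 -49 3
rot    : 192 -49 3 3
rot    : 192 3 3 -49
rot    : 192 3 -49 3
drop   : 192 3 -49
drop   : 192 3
rot  — needs 3 operands, stack has 2 → underflow

19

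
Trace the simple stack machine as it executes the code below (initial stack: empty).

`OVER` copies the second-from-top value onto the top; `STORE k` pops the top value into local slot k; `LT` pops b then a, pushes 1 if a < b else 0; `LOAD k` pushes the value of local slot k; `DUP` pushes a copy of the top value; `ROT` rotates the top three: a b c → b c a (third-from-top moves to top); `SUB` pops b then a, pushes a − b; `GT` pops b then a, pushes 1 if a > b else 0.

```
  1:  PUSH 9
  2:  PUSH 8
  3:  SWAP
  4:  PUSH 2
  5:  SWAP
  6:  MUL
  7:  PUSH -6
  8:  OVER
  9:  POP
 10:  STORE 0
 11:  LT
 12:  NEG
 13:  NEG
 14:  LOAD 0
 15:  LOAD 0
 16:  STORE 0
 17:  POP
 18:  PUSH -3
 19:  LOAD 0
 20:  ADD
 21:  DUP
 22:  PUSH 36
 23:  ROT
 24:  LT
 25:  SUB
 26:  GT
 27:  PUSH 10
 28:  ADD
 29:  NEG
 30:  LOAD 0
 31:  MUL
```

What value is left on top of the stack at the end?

PUSH 9  → 9
PUSH 8  → 9 8
SWAP    → 8 9
PUSH 2  → 8 9 2
SWAP    → 8 2 9
MUL     → 8 18
PUSH -6 → 8 18 -6
OVER    → 8 18 -6 18
POP     → 8 18 -6
STORE 0 → 8 18
LT      → 1
NEG     → -1
NEG     → 1
LOAD 0  → 1 -6
LOAD 0  → 1 -6 -6
STORE 0 → 1 -6
POP     → 1
PUSH -3 → 1 -3
LOAD 0  → 1 -3 -6
ADD     → 1 -9
DUP     → 1 -9 -9
PUSH 36 → 1 -9 -9 36
ROT     → 1 -9 36 -9
LT      → 1 -9 0
SUB     → 1 -9
GT      → 1
PUSH 10 → 1 10
ADD     → 11
NEG     → -11
LOAD 0  → -11 -6
MUL     → 66

66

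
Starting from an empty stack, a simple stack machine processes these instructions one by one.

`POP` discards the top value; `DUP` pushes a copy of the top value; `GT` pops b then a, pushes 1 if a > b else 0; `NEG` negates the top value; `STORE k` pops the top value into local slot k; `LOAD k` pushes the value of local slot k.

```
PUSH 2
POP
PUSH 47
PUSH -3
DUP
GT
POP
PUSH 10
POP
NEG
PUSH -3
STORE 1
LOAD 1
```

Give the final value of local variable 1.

-3

PUSH 2   2
POP      (empty)
PUSH 47  47
PUSH -3  47 -3
DUP      47 -3 -3
GT       47 0
POP      47
PUSH 10  47 10
POP      47
NEG      -47
PUSH -3  -47 -3
STORE 1  -47
LOAD 1   -47 -3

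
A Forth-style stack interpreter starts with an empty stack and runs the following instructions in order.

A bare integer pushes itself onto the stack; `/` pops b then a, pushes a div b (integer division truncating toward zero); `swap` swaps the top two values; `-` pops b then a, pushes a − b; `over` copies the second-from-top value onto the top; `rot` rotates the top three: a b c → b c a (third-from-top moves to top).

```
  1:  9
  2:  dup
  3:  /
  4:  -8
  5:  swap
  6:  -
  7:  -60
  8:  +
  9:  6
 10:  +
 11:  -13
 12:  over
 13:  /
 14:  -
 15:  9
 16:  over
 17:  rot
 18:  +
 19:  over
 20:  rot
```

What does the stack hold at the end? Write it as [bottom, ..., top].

[-126, 9, 9]

9    → 9
dup  → 9 9
/    → 1
-8   → 1 -8
swap → -8 1
-    → -9
-60  → -9 -60
+    → -69
6    → -69 6
+    → -63
-13  → -63 -13
over → -63 -13 -63
/    → -63 0
-    → -63
9    → -63 9
over → -63 9 -63
rot  → 9 -63 -63
+    → 9 -126
over → 9 -126 9
rot  → -126 9 9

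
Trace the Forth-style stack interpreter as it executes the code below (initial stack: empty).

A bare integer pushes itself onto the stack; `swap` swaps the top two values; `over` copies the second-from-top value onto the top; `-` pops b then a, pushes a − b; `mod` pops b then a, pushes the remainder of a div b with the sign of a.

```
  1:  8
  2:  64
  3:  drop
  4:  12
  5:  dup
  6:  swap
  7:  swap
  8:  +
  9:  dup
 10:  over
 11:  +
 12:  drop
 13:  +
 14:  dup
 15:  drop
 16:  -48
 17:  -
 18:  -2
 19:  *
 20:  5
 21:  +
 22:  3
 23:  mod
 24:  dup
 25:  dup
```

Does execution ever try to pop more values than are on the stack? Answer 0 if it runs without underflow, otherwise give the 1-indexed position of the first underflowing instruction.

8    -> 8
64   -> 8 64
drop -> 8
12   -> 8 12
dup  -> 8 12 12
swap -> 8 12 12
swap -> 8 12 12
+    -> 8 24
dup  -> 8 24 24
over -> 8 24 24 24
+    -> 8 24 48
drop -> 8 24
+    -> 32
dup  -> 32 32
drop -> 32
-48  -> 32 -48
-    -> 80
-2   -> 80 -2
*    -> -160
5    -> -160 5
+    -> -155
3    -> -155 3
mod  -> -2
dup  -> -2 -2
dup  -> -2 -2 -2

0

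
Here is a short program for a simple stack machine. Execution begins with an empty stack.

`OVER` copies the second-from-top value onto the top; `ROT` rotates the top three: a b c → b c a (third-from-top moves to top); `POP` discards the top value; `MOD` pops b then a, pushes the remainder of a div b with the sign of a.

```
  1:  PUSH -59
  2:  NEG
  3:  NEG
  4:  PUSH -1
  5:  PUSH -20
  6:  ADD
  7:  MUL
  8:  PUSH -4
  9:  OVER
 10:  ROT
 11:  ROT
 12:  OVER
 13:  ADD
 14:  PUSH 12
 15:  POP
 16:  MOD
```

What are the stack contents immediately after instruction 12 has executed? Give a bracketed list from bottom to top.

[1239, 1239, -4, 1239]

PUSH -59 -> -59
NEG      -> 59
NEG      -> -59
PUSH -1  -> -59 -1
PUSH -20 -> -59 -1 -20
ADD      -> -59 -21
MUL      -> 1239
PUSH -4  -> 1239 -4
OVER     -> 1239 -4 1239
ROT      -> -4 1239 1239
ROT      -> 1239 1239 -4
OVER     -> 1239 1239 -4 1239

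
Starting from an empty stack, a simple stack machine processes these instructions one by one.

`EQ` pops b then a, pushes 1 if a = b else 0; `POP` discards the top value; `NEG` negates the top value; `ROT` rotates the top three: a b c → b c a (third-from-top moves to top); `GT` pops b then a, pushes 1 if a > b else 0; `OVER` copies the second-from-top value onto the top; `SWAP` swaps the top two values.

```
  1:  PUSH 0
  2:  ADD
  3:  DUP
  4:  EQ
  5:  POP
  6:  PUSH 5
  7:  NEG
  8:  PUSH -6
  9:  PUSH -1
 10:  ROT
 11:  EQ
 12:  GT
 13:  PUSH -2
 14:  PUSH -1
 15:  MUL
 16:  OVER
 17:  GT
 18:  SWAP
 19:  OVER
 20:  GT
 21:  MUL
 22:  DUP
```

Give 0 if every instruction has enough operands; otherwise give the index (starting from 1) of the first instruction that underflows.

PUSH 0 → [0]
ADD  — needs 2 operands, stack has 1 → underflow

2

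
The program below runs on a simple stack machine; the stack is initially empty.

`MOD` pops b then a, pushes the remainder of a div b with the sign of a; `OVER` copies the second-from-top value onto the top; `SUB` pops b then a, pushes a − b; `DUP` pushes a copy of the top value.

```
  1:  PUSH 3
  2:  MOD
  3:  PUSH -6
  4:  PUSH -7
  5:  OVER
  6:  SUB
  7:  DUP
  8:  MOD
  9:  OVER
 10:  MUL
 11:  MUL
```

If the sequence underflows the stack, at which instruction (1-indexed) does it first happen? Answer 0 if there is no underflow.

2

PUSH 3 : [3]
MOD  — needs 2 operands, stack has 1 → underflow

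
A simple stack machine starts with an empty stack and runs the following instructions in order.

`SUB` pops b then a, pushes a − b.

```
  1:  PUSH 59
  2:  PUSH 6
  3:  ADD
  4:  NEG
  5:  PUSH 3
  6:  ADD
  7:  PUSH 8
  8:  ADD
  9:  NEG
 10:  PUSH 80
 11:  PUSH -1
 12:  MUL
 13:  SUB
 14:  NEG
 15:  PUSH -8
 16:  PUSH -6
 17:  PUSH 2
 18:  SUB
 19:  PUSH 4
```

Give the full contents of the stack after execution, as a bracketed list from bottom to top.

[-134, -8, -8, 4]

PUSH 59 : [59]
PUSH 6  : [59, 6]
ADD     : [65]
NEG     : [-65]
PUSH 3  : [-65, 3]
ADD     : [-62]
PUSH 8  : [-62, 8]
ADD     : [-54]
NEG     : [54]
PUSH 80 : [54, 80]
PUSH -1 : [54, 80, -1]
MUL     : [54, -80]
SUB     : [134]
NEG     : [-134]
PUSH -8 : [-134, -8]
PUSH -6 : [-134, -8, -6]
PUSH 2  : [-134, -8, -6, 2]
SUB     : [-134, -8, -8]
PUSH 4  : [-134, -8, -8, 4]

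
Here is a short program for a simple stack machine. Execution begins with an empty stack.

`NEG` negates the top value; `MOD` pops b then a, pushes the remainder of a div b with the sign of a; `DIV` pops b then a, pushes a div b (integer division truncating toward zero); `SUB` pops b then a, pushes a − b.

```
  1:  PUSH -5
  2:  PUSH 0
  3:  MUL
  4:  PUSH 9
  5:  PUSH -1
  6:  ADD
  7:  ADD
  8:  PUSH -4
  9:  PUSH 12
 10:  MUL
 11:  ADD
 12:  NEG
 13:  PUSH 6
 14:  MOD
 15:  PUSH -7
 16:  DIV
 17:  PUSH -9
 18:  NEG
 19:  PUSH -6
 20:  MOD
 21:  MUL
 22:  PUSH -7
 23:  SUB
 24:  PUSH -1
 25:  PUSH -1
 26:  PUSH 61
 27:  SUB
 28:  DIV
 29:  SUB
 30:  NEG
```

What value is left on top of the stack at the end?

PUSH -5 -> -5
PUSH 0  -> -5 0
MUL     -> 0
PUSH 9  -> 0 9
PUSH -1 -> 0 9 -1
ADD     -> 0 8
ADD     -> 8
PUSH -4 -> 8 -4
PUSH 12 -> 8 -4 12
MUL     -> 8 -48
ADD     -> -40
NEG     -> 40
PUSH 6  -> 40 6
MOD     -> 4
PUSH -7 -> 4 -7
DIV     -> 0
PUSH -9 -> 0 -9
NEG     -> 0 9
PUSH -6 -> 0 9 -6
MOD     -> 0 3
MUL     -> 0
PUSH -7 -> 0 -7
SUB     -> 7
PUSH -1 -> 7 -1
PUSH -1 -> 7 -1 -1
PUSH 61 -> 7 -1 -1 61
SUB     -> 7 -1 -62
DIV     -> 7 0
SUB     -> 7
NEG     -> -7

-7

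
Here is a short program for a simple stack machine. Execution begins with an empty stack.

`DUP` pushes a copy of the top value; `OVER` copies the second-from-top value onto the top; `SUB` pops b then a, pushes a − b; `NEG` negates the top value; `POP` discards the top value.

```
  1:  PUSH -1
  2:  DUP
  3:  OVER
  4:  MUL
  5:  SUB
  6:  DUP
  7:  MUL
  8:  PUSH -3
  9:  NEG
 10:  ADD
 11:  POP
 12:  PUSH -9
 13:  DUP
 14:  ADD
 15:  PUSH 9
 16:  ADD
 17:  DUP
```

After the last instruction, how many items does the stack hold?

PUSH -1  [-1]
DUP      [-1, -1]
OVER     [-1, -1, -1]
MUL      [-1, 1]
SUB      [-2]
DUP      [-2, -2]
MUL      [4]
PUSH -3  [4, -3]
NEG      [4, 3]
ADD      [7]
POP      []
PUSH -9  [-9]
DUP      [-9, -9]
ADD      [-18]
PUSH 9   [-18, 9]
ADD      [-9]
DUP      [-9, -9]

2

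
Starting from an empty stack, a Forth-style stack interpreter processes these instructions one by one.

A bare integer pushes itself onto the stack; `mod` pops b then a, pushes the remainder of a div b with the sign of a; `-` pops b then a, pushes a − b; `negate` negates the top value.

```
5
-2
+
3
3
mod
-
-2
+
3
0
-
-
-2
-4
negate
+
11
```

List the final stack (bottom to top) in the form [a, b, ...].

[-2, 2, 11]

5      -> [5]
-2     -> [5, -2]
+      -> [3]
3      -> [3, 3]
3      -> [3, 3, 3]
mod    -> [3, 0]
-      -> [3]
-2     -> [3, -2]
+      -> [1]
3      -> [1, 3]
0      -> [1, 3, 0]
-      -> [1, 3]
-      -> [-2]
-2     -> [-2, -2]
-4     -> [-2, -2, -4]
negate -> [-2, -2, 4]
+      -> [-2, 2]
11     -> [-2, 2, 11]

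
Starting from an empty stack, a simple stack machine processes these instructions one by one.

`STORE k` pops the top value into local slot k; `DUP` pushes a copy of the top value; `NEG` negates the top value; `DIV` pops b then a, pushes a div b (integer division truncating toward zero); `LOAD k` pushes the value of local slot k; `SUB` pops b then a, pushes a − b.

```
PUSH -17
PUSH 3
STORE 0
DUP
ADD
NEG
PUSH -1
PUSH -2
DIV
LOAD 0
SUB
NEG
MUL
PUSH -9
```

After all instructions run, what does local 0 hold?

PUSH -17 -> [-17]
PUSH 3   -> [-17, 3]
STORE 0  -> [-17]
DUP      -> [-17, -17]
ADD      -> [-34]
NEG      -> [34]
PUSH -1  -> [34, -1]
PUSH -2  -> [34, -1, -2]
DIV      -> [34, 0]
LOAD 0   -> [34, 0, 3]
SUB      -> [34, -3]
NEG      -> [34, 3]
MUL      -> [102]
PUSH -9  -> [102, -9]

3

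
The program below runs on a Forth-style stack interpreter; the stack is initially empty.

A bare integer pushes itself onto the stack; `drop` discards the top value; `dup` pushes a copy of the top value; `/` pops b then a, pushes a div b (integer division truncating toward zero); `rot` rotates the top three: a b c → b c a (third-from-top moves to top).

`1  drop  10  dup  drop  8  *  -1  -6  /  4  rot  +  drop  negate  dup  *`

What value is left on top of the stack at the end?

0

1       [1]
drop    []
10      [10]
dup     [10, 10]
drop    [10]
8       [10, 8]
*       [80]
-1      [80, -1]
-6      [80, -1, -6]
/       [80, 0]
4       [80, 0, 4]
rot     [0, 4, 80]
+       [0, 84]
drop    [0]
negate  [0]
dup     [0, 0]
*       [0]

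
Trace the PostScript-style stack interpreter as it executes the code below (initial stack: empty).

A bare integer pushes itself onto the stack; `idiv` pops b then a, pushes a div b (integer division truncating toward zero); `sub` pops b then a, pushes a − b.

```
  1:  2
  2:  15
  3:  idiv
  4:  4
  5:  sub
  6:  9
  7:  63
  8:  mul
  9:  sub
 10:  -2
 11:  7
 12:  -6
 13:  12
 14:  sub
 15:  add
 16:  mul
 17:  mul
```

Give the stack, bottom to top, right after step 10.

2    → 2
15   → 2 15
idiv → 0
4    → 0 4
sub  → -4
9    → -4 9
63   → -4 9 63
mul  → -4 567
sub  → -571
-2   → -571 -2

[-571, -2]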